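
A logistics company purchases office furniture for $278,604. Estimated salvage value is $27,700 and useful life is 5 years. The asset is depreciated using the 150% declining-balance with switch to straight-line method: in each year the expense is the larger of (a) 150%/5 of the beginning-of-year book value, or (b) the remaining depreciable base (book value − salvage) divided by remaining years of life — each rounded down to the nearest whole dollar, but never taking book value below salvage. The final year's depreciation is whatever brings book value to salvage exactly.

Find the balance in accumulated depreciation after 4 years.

$216,973

Depreciable base = $278,604 − $27,700 = $250,904.
Year 1: DB = ⌊$278,604 × 150%/5⌋ = $83,581; SL = ⌊$250,904/5⌋ = $50,180 → take DB $83,581. Book value $195,023.
Year 2: DB = ⌊$195,023 × 150%/5⌋ = $58,506; SL = ⌊$167,323/4⌋ = $41,830 → take DB $58,506. Book value $136,517.
Year 3: DB = ⌊$136,517 × 150%/5⌋ = $40,955; SL = ⌊$108,817/3⌋ = $36,272 → take DB $40,955. Book value $95,562.
Year 4: DB = ⌊$95,562 × 150%/5⌋ = $28,668; SL = ⌊$67,862/2⌋ = $33,931 → take SL $33,931. Book value $61,631.
Accumulated through year 4 = $278,604 − $61,631 = $216,973.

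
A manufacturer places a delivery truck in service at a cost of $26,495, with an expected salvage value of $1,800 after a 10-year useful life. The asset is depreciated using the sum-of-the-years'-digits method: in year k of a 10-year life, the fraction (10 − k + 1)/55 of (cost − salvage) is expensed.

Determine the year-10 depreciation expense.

Depreciable base = $26,495 − $1,800 = $24,695.
Sum of the years' digits = 10+9+8+7+6+5+4+3+2+1 = 55.
Year 1: $24,695 × 10/55 = $4,490. Book value $22,005.
Year 2: $24,695 × 9/55 = $4,041. Book value $17,964.
Year 3: $24,695 × 8/55 = $3,592. Book value $14,372.
Year 4: $24,695 × 7/55 = $3,143. Book value $11,229.
Year 5: $24,695 × 6/55 = $2,694. Book value $8,535.
Year 6: $24,695 × 5/55 = $2,245. Book value $6,290.
Year 7: $24,695 × 4/55 = $1,796. Book value $4,494.
Year 8: $24,695 × 3/55 = $1,347. Book value $3,147.
Year 9: $24,695 × 2/55 = $898. Book value $2,249.
Year 10: $24,695 × 1/55 = $449. Book value $1,800.

$449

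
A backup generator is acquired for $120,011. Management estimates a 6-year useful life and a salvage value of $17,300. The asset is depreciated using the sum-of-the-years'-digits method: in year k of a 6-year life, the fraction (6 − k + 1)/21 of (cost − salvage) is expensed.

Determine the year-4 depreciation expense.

$14,673

Depreciable base = $120,011 − $17,300 = $102,711.
Sum of the years' digits = 6+5+4+3+2+1 = 21.
Year 1: $102,711 × 6/21 = $29,346. Book value $90,665.
Year 2: $102,711 × 5/21 = $24,455. Book value $66,210.
Year 3: $102,711 × 4/21 = $19,564. Book value $46,646.
Year 4: $102,711 × 3/21 = $14,673. Book value $31,973.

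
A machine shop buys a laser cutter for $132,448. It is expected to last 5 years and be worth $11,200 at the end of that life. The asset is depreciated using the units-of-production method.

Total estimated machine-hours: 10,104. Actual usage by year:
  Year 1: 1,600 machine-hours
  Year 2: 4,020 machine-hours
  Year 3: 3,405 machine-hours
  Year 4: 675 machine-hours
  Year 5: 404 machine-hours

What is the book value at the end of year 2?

$65,008

Depreciable base = $132,448 − $11,200 = $121,248.
Rate = $121,248 / 10,104 machine-hours = $12 per machine-hour.
Year 1: 1,600 × $12 = $19,200. Book value $113,248.
Year 2: 4,020 × $12 = $48,240. Book value $65,008.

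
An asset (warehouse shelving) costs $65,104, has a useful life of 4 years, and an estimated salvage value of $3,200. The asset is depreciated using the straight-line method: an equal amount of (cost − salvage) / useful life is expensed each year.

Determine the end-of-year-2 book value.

$34,152

Depreciable base = $65,104 − $3,200 = $61,904.
Annual expense = $61,904 / 4 = $15,476.
End of year 1: book value $49,628.
End of year 2: book value $34,152.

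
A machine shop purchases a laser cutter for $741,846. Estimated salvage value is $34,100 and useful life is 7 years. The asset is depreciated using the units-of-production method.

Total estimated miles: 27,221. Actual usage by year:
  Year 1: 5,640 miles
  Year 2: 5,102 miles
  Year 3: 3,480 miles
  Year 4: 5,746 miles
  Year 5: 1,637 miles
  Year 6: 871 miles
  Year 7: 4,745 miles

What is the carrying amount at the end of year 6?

$157,470

Depreciable base = $741,846 − $34,100 = $707,746.
Rate = $707,746 / 27,221 miles = $26 per mile.
Year 1: 5,640 × $26 = $146,640. Book value $595,206.
Year 2: 5,102 × $26 = $132,652. Book value $462,554.
Year 3: 3,480 × $26 = $90,480. Book value $372,074.
Year 4: 5,746 × $26 = $149,396. Book value $222,678.
Year 5: 1,637 × $26 = $42,562. Book value $180,116.
Year 6: 871 × $26 = $22,646. Book value $157,470.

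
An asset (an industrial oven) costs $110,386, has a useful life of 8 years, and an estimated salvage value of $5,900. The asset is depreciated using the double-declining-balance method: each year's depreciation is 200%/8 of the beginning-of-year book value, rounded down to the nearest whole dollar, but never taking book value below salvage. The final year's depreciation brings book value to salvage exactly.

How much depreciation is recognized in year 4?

$11,642

Depreciable base = $110,386 − $5,900 = $104,486.
Year 1: ⌊$110,386 × 200%/8⌋ = $27,596. Book value $82,790.
Year 2: ⌊$82,790 × 200%/8⌋ = $20,697. Book value $62,093.
Year 3: ⌊$62,093 × 200%/8⌋ = $15,523. Book value $46,570.
Year 4: ⌊$46,570 × 200%/8⌋ = $11,642. Book value $34,928.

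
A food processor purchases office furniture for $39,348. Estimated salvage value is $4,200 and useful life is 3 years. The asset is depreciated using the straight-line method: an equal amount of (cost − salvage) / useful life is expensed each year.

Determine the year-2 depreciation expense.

Depreciable base = $39,348 − $4,200 = $35,148.
Annual expense = $35,148 / 3 = $11,716.

$11,716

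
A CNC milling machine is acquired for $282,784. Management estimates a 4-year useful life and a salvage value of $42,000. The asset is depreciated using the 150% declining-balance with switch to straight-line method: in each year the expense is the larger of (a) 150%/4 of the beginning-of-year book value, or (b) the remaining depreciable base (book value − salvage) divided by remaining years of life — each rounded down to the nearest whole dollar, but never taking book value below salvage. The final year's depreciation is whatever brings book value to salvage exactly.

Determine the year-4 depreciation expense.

Depreciable base = $282,784 − $42,000 = $240,784.
Year 1: DB = ⌊$282,784 × 150%/4⌋ = $106,044; SL = ⌊$240,784/4⌋ = $60,196 → take DB $106,044. Book value $176,740.
Year 2: DB = ⌊$176,740 × 150%/4⌋ = $66,277; SL = ⌊$134,740/3⌋ = $44,913 → take DB $66,277. Book value $110,463.
Year 3: DB = ⌊$110,463 × 150%/4⌋ = $41,423; SL = ⌊$68,463/2⌋ = $34,231 → take DB $41,423. Book value $69,040.
Year 4 (final): $69,040 − $42,000 = $27,040. Book value $42,000.

$27,040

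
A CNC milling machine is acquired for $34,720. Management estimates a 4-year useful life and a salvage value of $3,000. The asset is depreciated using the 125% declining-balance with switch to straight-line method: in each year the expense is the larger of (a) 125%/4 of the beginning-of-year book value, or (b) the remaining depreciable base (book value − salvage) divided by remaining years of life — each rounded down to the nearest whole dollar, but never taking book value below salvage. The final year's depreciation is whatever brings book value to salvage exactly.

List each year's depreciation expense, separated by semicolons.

$10,850; $7,459; $6,705; $6,706

Depreciable base = $34,720 − $3,000 = $31,720.
Year 1: DB = ⌊$34,720 × 125%/4⌋ = $10,850; SL = ⌊$31,720/4⌋ = $7,930 → take DB $10,850. Book value $23,870.
Year 2: DB = ⌊$23,870 × 125%/4⌋ = $7,459; SL = ⌊$20,870/3⌋ = $6,956 → take DB $7,459. Book value $16,411.
Year 3: DB = ⌊$16,411 × 125%/4⌋ = $5,128; SL = ⌊$13,411/2⌋ = $6,705 → take SL $6,705. Book value $9,706.
Year 4 (final): $9,706 − $3,000 = $6,706. Book value $3,000.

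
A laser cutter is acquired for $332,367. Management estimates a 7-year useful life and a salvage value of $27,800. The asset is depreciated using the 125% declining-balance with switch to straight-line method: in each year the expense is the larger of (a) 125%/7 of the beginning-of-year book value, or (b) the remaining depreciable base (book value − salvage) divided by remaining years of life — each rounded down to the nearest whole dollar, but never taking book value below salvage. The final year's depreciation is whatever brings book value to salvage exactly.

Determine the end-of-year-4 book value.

$145,113

Depreciable base = $332,367 − $27,800 = $304,567.
Year 1: DB = ⌊$332,367 × 125%/7⌋ = $59,351; SL = ⌊$304,567/7⌋ = $43,509 → take DB $59,351. Book value $273,016.
Year 2: DB = ⌊$273,016 × 125%/7⌋ = $48,752; SL = ⌊$245,216/6⌋ = $40,869 → take DB $48,752. Book value $224,264.
Year 3: DB = ⌊$224,264 × 125%/7⌋ = $40,047; SL = ⌊$196,464/5⌋ = $39,292 → take DB $40,047. Book value $184,217.
Year 4: DB = ⌊$184,217 × 125%/7⌋ = $32,895; SL = ⌊$156,417/4⌋ = $39,104 → take SL $39,104. Book value $145,113.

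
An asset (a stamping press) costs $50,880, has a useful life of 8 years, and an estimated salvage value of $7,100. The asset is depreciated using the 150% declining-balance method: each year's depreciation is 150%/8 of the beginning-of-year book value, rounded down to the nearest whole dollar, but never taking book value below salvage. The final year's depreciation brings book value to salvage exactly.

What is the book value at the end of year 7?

$11,895

Depreciable base = $50,880 − $7,100 = $43,780.
Year 1: ⌊$50,880 × 150%/8⌋ = $9,540. Book value $41,340.
Year 2: ⌊$41,340 × 150%/8⌋ = $7,751. Book value $33,589.
Year 3: ⌊$33,589 × 150%/8⌋ = $6,297. Book value $27,292.
Year 4: ⌊$27,292 × 150%/8⌋ = $5,117. Book value $22,175.
Year 5: ⌊$22,175 × 150%/8⌋ = $4,157. Book value $18,018.
Year 6: ⌊$18,018 × 150%/8⌋ = $3,378. Book value $14,640.
Year 7: ⌊$14,640 × 150%/8⌋ = $2,745. Book value $11,895.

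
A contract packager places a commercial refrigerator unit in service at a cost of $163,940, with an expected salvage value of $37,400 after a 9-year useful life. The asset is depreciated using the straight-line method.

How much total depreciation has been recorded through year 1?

Depreciable base = $163,940 − $37,400 = $126,540.
Annual expense = $126,540 / 9 = $14,060.
End of year 1: book value $149,880.
Accumulated through year 1 = $163,940 − $149,880 = $14,060.

$14,060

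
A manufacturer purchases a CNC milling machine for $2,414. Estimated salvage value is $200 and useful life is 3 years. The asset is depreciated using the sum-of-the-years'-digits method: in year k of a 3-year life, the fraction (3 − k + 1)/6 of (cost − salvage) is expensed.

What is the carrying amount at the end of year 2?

Depreciable base = $2,414 − $200 = $2,214.
Sum of the years' digits = 3+2+1 = 6.
Year 1: $2,214 × 3/6 = $1,107. Book value $1,307.
Year 2: $2,214 × 2/6 = $738. Book value $569.

$569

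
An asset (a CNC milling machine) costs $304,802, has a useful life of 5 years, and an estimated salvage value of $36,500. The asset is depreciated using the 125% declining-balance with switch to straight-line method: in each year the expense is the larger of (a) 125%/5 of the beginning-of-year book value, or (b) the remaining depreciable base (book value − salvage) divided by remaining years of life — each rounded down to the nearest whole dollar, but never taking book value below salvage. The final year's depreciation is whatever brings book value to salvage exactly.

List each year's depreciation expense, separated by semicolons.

Depreciable base = $304,802 − $36,500 = $268,302.
Year 1: DB = ⌊$304,802 × 125%/5⌋ = $76,200; SL = ⌊$268,302/5⌋ = $53,660 → take DB $76,200. Book value $228,602.
Year 2: DB = ⌊$228,602 × 125%/5⌋ = $57,150; SL = ⌊$192,102/4⌋ = $48,025 → take DB $57,150. Book value $171,452.
Year 3: DB = ⌊$171,452 × 125%/5⌋ = $42,863; SL = ⌊$134,952/3⌋ = $44,984 → take SL $44,984. Book value $126,468.
Year 4: DB = ⌊$126,468 × 125%/5⌋ = $31,617; SL = ⌊$89,968/2⌋ = $44,984 → take SL $44,984. Book value $81,484.
Year 5 (final): $81,484 − $36,500 = $44,984. Book value $36,500.

$76,200; $57,150; $44,984; $44,984; $44,984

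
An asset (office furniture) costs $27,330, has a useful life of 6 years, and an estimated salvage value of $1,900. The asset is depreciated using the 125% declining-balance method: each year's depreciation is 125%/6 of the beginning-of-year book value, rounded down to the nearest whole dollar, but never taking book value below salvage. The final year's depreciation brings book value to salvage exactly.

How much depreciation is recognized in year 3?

Depreciable base = $27,330 − $1,900 = $25,430.
Year 1: ⌊$27,330 × 125%/6⌋ = $5,693. Book value $21,637.
Year 2: ⌊$21,637 × 125%/6⌋ = $4,507. Book value $17,130.
Year 3: ⌊$17,130 × 125%/6⌋ = $3,568. Book value $13,562.

$3,568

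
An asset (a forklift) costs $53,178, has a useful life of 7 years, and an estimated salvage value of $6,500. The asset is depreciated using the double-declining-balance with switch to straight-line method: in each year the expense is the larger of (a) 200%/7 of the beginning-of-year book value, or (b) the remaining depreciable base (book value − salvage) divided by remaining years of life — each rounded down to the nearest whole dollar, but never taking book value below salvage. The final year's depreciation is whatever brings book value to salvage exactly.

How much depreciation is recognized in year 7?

Depreciable base = $53,178 − $6,500 = $46,678.
Year 1: DB = ⌊$53,178 × 200%/7⌋ = $15,193; SL = ⌊$46,678/7⌋ = $6,668 → take DB $15,193. Book value $37,985.
Year 2: DB = ⌊$37,985 × 200%/7⌋ = $10,852; SL = ⌊$31,485/6⌋ = $5,247 → take DB $10,852. Book value $27,133.
Year 3: DB = ⌊$27,133 × 200%/7⌋ = $7,752; SL = ⌊$20,633/5⌋ = $4,126 → take DB $7,752. Book value $19,381.
Year 4: DB = ⌊$19,381 × 200%/7⌋ = $5,537; SL = ⌊$12,881/4⌋ = $3,220 → take DB $5,537. Book value $13,844.
Year 5: DB = ⌊$13,844 × 200%/7⌋ = $3,955; SL = ⌊$7,344/3⌋ = $2,448 → take DB $3,955. Book value $9,889.
Year 6: DB = ⌊$9,889 × 200%/7⌋ = $2,825; SL = ⌊$3,389/2⌋ = $1,694 → take DB $2,825. Book value $7,064.
Year 7 (final): $7,064 − $6,500 = $564. Book value $6,500.

$564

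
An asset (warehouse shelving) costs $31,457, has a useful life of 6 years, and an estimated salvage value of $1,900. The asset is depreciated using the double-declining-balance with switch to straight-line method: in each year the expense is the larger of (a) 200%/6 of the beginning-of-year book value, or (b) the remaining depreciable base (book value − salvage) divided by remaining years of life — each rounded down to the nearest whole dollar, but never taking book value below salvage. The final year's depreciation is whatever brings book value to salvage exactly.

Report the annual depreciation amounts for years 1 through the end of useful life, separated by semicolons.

Depreciable base = $31,457 − $1,900 = $29,557.
Year 1: DB = ⌊$31,457 × 200%/6⌋ = $10,485; SL = ⌊$29,557/6⌋ = $4,926 → take DB $10,485. Book value $20,972.
Year 2: DB = ⌊$20,972 × 200%/6⌋ = $6,990; SL = ⌊$19,072/5⌋ = $3,814 → take DB $6,990. Book value $13,982.
Year 3: DB = ⌊$13,982 × 200%/6⌋ = $4,660; SL = ⌊$12,082/4⌋ = $3,020 → take DB $4,660. Book value $9,322.
Year 4: DB = ⌊$9,322 × 200%/6⌋ = $3,107; SL = ⌊$7,422/3⌋ = $2,474 → take DB $3,107. Book value $6,215.
Year 5: DB = ⌊$6,215 × 200%/6⌋ = $2,071; SL = ⌊$4,315/2⌋ = $2,157 → take SL $2,157. Book value $4,058.
Year 6 (final): $4,058 − $1,900 = $2,158. Book value $1,900.

$10,485; $6,990; $4,660; $3,107; $2,157; $2,158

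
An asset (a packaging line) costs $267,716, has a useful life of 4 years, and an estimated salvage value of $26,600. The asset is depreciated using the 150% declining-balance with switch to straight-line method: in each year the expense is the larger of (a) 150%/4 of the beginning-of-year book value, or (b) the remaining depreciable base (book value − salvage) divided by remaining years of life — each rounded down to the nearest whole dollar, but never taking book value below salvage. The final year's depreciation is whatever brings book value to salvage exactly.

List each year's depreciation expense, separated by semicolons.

Depreciable base = $267,716 − $26,600 = $241,116.
Year 1: DB = ⌊$267,716 × 150%/4⌋ = $100,393; SL = ⌊$241,116/4⌋ = $60,279 → take DB $100,393. Book value $167,323.
Year 2: DB = ⌊$167,323 × 150%/4⌋ = $62,746; SL = ⌊$140,723/3⌋ = $46,907 → take DB $62,746. Book value $104,577.
Year 3: DB = ⌊$104,577 × 150%/4⌋ = $39,216; SL = ⌊$77,977/2⌋ = $38,988 → take DB $39,216. Book value $65,361.
Year 4 (final): $65,361 − $26,600 = $38,761. Book value $26,600.

$100,393; $62,746; $39,216; $38,761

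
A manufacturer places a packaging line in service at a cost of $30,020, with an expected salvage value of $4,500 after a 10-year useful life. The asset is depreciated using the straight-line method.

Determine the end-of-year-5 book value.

$17,260

Depreciable base = $30,020 − $4,500 = $25,520.
Annual expense = $25,520 / 10 = $2,552.
End of year 1: book value $27,468.
End of year 2: book value $24,916.
End of year 3: book value $22,364.
End of year 4: book value $19,812.
End of year 5: book value $17,260.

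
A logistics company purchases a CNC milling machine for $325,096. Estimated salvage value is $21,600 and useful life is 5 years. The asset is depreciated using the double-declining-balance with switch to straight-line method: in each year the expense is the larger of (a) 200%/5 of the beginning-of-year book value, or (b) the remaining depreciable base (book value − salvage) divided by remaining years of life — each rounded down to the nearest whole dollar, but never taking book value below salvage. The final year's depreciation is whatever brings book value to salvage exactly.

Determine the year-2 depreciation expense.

$78,023

Depreciable base = $325,096 − $21,600 = $303,496.
Year 1: DB = ⌊$325,096 × 200%/5⌋ = $130,038; SL = ⌊$303,496/5⌋ = $60,699 → take DB $130,038. Book value $195,058.
Year 2: DB = ⌊$195,058 × 200%/5⌋ = $78,023; SL = ⌊$173,458/4⌋ = $43,364 → take DB $78,023. Book value $117,035.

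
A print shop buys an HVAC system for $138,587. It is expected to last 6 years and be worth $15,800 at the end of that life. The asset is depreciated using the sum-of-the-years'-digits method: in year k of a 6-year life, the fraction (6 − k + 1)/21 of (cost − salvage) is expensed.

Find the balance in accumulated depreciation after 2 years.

Depreciable base = $138,587 − $15,800 = $122,787.
Sum of the years' digits = 6+5+4+3+2+1 = 21.
Year 1: $122,787 × 6/21 = $35,082. Book value $103,505.
Year 2: $122,787 × 5/21 = $29,235. Book value $74,270.
Accumulated through year 2 = $138,587 − $74,270 = $64,317.

$64,317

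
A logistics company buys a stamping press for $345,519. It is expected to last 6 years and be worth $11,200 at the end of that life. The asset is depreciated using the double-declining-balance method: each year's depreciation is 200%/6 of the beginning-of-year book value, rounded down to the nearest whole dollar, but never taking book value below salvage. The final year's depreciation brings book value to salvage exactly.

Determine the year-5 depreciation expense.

$22,750

Depreciable base = $345,519 − $11,200 = $334,319.
Year 1: ⌊$345,519 × 200%/6⌋ = $115,173. Book value $230,346.
Year 2: ⌊$230,346 × 200%/6⌋ = $76,782. Book value $153,564.
Year 3: ⌊$153,564 × 200%/6⌋ = $51,188. Book value $102,376.
Year 4: ⌊$102,376 × 200%/6⌋ = $34,125. Book value $68,251.
Year 5: ⌊$68,251 × 200%/6⌋ = $22,750. Book value $45,501.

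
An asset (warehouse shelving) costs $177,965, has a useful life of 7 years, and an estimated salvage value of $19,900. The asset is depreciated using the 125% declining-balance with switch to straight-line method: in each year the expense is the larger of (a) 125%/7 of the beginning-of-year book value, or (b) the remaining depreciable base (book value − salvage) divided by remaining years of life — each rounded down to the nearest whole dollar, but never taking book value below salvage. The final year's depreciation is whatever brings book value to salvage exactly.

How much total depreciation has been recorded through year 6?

$138,380

Depreciable base = $177,965 − $19,900 = $158,065.
Year 1: DB = ⌊$177,965 × 125%/7⌋ = $31,779; SL = ⌊$158,065/7⌋ = $22,580 → take DB $31,779. Book value $146,186.
Year 2: DB = ⌊$146,186 × 125%/7⌋ = $26,104; SL = ⌊$126,286/6⌋ = $21,047 → take DB $26,104. Book value $120,082.
Year 3: DB = ⌊$120,082 × 125%/7⌋ = $21,443; SL = ⌊$100,182/5⌋ = $20,036 → take DB $21,443. Book value $98,639.
Year 4: DB = ⌊$98,639 × 125%/7⌋ = $17,614; SL = ⌊$78,739/4⌋ = $19,684 → take SL $19,684. Book value $78,955.
Year 5: DB = ⌊$78,955 × 125%/7⌋ = $14,099; SL = ⌊$59,055/3⌋ = $19,685 → take SL $19,685. Book value $59,270.
Year 6: DB = ⌊$59,270 × 125%/7⌋ = $10,583; SL = ⌊$39,370/2⌋ = $19,685 → take SL $19,685. Book value $39,585.
Accumulated through year 6 = $177,965 − $39,585 = $138,380.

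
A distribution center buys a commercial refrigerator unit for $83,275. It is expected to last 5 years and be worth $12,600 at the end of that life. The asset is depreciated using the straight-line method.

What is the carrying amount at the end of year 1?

$69,140

Depreciable base = $83,275 − $12,600 = $70,675.
Annual expense = $70,675 / 5 = $14,135.
End of year 1: book value $69,140.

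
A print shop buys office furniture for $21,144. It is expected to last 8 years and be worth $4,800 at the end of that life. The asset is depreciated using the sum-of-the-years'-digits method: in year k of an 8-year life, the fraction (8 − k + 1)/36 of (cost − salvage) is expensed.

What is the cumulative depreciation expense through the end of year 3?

$9,534

Depreciable base = $21,144 − $4,800 = $16,344.
Sum of the years' digits = 8+7+6+5+4+3+2+1 = 36.
Year 1: $16,344 × 8/36 = $3,632. Book value $17,512.
Year 2: $16,344 × 7/36 = $3,178. Book value $14,334.
Year 3: $16,344 × 6/36 = $2,724. Book value $11,610.
Accumulated through year 3 = $21,144 − $11,610 = $9,534.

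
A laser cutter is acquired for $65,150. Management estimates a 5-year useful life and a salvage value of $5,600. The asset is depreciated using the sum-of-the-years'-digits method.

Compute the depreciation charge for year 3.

$11,910

Depreciable base = $65,150 − $5,600 = $59,550.
Sum of the years' digits = 5+4+3+2+1 = 15.
Year 1: $59,550 × 5/15 = $19,850. Book value $45,300.
Year 2: $59,550 × 4/15 = $15,880. Book value $29,420.
Year 3: $59,550 × 3/15 = $11,910. Book value $17,510.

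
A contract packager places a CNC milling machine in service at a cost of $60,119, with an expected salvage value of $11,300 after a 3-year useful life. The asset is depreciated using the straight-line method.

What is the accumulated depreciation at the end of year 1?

$16,273

Depreciable base = $60,119 − $11,300 = $48,819.
Annual expense = $48,819 / 3 = $16,273.
End of year 1: book value $43,846.
Accumulated through year 1 = $60,119 − $43,846 = $16,273.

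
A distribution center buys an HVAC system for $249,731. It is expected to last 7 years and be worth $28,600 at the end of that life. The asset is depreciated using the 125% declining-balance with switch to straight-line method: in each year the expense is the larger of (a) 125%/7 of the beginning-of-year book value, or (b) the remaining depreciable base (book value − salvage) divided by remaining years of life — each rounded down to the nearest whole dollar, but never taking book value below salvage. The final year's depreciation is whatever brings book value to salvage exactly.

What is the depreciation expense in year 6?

$27,454

Depreciable base = $249,731 − $28,600 = $221,131.
Year 1: DB = ⌊$249,731 × 125%/7⌋ = $44,594; SL = ⌊$221,131/7⌋ = $31,590 → take DB $44,594. Book value $205,137.
Year 2: DB = ⌊$205,137 × 125%/7⌋ = $36,631; SL = ⌊$176,537/6⌋ = $29,422 → take DB $36,631. Book value $168,506.
Year 3: DB = ⌊$168,506 × 125%/7⌋ = $30,090; SL = ⌊$139,906/5⌋ = $27,981 → take DB $30,090. Book value $138,416.
Year 4: DB = ⌊$138,416 × 125%/7⌋ = $24,717; SL = ⌊$109,816/4⌋ = $27,454 → take SL $27,454. Book value $110,962.
Year 5: DB = ⌊$110,962 × 125%/7⌋ = $19,814; SL = ⌊$82,362/3⌋ = $27,454 → take SL $27,454. Book value $83,508.
Year 6: DB = ⌊$83,508 × 125%/7⌋ = $14,912; SL = ⌊$54,908/2⌋ = $27,454 → take SL $27,454. Book value $56,054.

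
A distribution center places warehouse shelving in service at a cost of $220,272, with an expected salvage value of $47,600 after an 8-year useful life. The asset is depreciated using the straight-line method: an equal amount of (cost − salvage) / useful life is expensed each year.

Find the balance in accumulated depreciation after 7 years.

$151,088

Depreciable base = $220,272 − $47,600 = $172,672.
Annual expense = $172,672 / 8 = $21,584.
End of year 1: book value $198,688.
End of year 2: book value $177,104.
End of year 3: book value $155,520.
End of year 4: book value $133,936.
End of year 5: book value $112,352.
End of year 6: book value $90,768.
End of year 7: book value $69,184.
Accumulated through year 7 = $220,272 − $69,184 = $151,088.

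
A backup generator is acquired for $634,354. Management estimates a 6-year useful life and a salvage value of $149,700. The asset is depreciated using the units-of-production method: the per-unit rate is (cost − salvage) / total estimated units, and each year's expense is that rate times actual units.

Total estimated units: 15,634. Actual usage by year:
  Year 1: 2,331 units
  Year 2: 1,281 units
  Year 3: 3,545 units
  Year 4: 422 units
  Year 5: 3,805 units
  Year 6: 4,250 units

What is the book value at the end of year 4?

$399,405

Depreciable base = $634,354 − $149,700 = $484,654.
Rate = $484,654 / 15,634 units = $31 per unit.
Year 1: 2,331 × $31 = $72,261. Book value $562,093.
Year 2: 1,281 × $31 = $39,711. Book value $522,382.
Year 3: 3,545 × $31 = $109,895. Book value $412,487.
Year 4: 422 × $31 = $13,082. Book value $399,405.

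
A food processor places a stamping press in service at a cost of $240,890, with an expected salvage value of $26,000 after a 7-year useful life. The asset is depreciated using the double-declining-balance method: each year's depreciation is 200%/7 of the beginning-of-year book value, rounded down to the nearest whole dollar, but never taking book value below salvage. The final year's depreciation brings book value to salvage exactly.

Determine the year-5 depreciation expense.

$17,916

Depreciable base = $240,890 − $26,000 = $214,890.
Year 1: ⌊$240,890 × 200%/7⌋ = $68,825. Book value $172,065.
Year 2: ⌊$172,065 × 200%/7⌋ = $49,161. Book value $122,904.
Year 3: ⌊$122,904 × 200%/7⌋ = $35,115. Book value $87,789.
Year 4: ⌊$87,789 × 200%/7⌋ = $25,082. Book value $62,707.
Year 5: ⌊$62,707 × 200%/7⌋ = $17,916. Book value $44,791.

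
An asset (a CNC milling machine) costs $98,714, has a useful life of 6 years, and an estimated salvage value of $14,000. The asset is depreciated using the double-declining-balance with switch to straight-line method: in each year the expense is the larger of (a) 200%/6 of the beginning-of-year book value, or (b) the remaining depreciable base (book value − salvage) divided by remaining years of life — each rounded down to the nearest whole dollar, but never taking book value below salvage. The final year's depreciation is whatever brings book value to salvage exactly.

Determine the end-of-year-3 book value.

$29,250

Depreciable base = $98,714 − $14,000 = $84,714.
Year 1: DB = ⌊$98,714 × 200%/6⌋ = $32,904; SL = ⌊$84,714/6⌋ = $14,119 → take DB $32,904. Book value $65,810.
Year 2: DB = ⌊$65,810 × 200%/6⌋ = $21,936; SL = ⌊$51,810/5⌋ = $10,362 → take DB $21,936. Book value $43,874.
Year 3: DB = ⌊$43,874 × 200%/6⌋ = $14,624; SL = ⌊$29,874/4⌋ = $7,468 → take DB $14,624. Book value $29,250.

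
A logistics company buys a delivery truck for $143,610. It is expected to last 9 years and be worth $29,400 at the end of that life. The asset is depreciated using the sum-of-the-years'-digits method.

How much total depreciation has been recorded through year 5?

$88,830

Depreciable base = $143,610 − $29,400 = $114,210.
Sum of the years' digits = 9+8+7+6+5+4+3+2+1 = 45.
Year 1: $114,210 × 9/45 = $22,842. Book value $120,768.
Year 2: $114,210 × 8/45 = $20,304. Book value $100,464.
Year 3: $114,210 × 7/45 = $17,766. Book value $82,698.
Year 4: $114,210 × 6/45 = $15,228. Book value $67,470.
Year 5: $114,210 × 5/45 = $12,690. Book value $54,780.
Accumulated through year 5 = $143,610 − $54,780 = $88,830.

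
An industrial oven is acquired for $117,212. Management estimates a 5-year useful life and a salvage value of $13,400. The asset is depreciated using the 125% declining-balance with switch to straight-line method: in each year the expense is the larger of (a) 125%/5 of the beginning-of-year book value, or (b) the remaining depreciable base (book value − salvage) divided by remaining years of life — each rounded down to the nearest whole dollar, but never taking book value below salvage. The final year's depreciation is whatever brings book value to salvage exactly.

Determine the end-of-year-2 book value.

Depreciable base = $117,212 − $13,400 = $103,812.
Year 1: DB = ⌊$117,212 × 125%/5⌋ = $29,303; SL = ⌊$103,812/5⌋ = $20,762 → take DB $29,303. Book value $87,909.
Year 2: DB = ⌊$87,909 × 125%/5⌋ = $21,977; SL = ⌊$74,509/4⌋ = $18,627 → take DB $21,977. Book value $65,932.

$65,932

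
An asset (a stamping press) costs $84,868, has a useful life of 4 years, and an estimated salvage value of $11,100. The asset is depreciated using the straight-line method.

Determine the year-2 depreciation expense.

Depreciable base = $84,868 − $11,100 = $73,768.
Annual expense = $73,768 / 4 = $18,442.

$18,442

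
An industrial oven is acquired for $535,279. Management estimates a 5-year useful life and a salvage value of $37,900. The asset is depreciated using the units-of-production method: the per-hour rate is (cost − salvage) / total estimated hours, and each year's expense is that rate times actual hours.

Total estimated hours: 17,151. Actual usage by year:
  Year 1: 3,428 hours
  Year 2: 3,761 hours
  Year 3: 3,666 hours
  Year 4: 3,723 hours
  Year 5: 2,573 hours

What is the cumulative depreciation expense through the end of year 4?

$422,762

Depreciable base = $535,279 − $37,900 = $497,379.
Rate = $497,379 / 17,151 hours = $29 per hour.
Year 1: 3,428 × $29 = $99,412. Book value $435,867.
Year 2: 3,761 × $29 = $109,069. Book value $326,798.
Year 3: 3,666 × $29 = $106,314. Book value $220,484.
Year 4: 3,723 × $29 = $107,967. Book value $112,517.
Accumulated through year 4 = $535,279 − $112,517 = $422,762.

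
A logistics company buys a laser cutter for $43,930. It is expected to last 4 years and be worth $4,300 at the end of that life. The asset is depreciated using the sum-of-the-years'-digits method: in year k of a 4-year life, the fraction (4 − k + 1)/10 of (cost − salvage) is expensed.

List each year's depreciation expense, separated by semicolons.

$15,852; $11,889; $7,926; $3,963

Depreciable base = $43,930 − $4,300 = $39,630.
Sum of the years' digits = 4+3+2+1 = 10.
Year 1: $39,630 × 4/10 = $15,852. Book value $28,078.
Year 2: $39,630 × 3/10 = $11,889. Book value $16,189.
Year 3: $39,630 × 2/10 = $7,926. Book value $8,263.
Year 4: $39,630 × 1/10 = $3,963. Book value $4,300.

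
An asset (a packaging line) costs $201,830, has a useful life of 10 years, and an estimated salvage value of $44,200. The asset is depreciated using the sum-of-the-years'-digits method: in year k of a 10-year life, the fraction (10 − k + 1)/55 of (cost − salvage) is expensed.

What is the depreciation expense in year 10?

$2,866

Depreciable base = $201,830 − $44,200 = $157,630.
Sum of the years' digits = 10+9+8+7+6+5+4+3+2+1 = 55.
Year 1: $157,630 × 10/55 = $28,660. Book value $173,170.
Year 2: $157,630 × 9/55 = $25,794. Book value $147,376.
Year 3: $157,630 × 8/55 = $22,928. Book value $124,448.
Year 4: $157,630 × 7/55 = $20,062. Book value $104,386.
Year 5: $157,630 × 6/55 = $17,196. Book value $87,190.
Year 6: $157,630 × 5/55 = $14,330. Book value $72,860.
Year 7: $157,630 × 4/55 = $11,464. Book value $61,396.
Year 8: $157,630 × 3/55 = $8,598. Book value $52,798.
Year 9: $157,630 × 2/55 = $5,732. Book value $47,066.
Year 10: $157,630 × 1/55 = $2,866. Book value $44,200.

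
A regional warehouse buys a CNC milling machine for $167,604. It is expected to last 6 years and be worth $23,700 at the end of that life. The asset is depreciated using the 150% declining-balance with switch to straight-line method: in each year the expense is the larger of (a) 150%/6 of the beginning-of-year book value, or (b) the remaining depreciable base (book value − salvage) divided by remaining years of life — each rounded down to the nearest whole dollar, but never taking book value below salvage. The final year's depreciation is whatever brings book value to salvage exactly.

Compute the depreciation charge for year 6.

$14,666

Depreciable base = $167,604 − $23,700 = $143,904.
Year 1: DB = ⌊$167,604 × 150%/6⌋ = $41,901; SL = ⌊$143,904/6⌋ = $23,984 → take DB $41,901. Book value $125,703.
Year 2: DB = ⌊$125,703 × 150%/6⌋ = $31,425; SL = ⌊$102,003/5⌋ = $20,400 → take DB $31,425. Book value $94,278.
Year 3: DB = ⌊$94,278 × 150%/6⌋ = $23,569; SL = ⌊$70,578/4⌋ = $17,644 → take DB $23,569. Book value $70,709.
Year 4: DB = ⌊$70,709 × 150%/6⌋ = $17,677; SL = ⌊$47,009/3⌋ = $15,669 → take DB $17,677. Book value $53,032.
Year 5: DB = ⌊$53,032 × 150%/6⌋ = $13,258; SL = ⌊$29,332/2⌋ = $14,666 → take SL $14,666. Book value $38,366.
Year 6 (final): $38,366 − $23,700 = $14,666. Book value $23,700.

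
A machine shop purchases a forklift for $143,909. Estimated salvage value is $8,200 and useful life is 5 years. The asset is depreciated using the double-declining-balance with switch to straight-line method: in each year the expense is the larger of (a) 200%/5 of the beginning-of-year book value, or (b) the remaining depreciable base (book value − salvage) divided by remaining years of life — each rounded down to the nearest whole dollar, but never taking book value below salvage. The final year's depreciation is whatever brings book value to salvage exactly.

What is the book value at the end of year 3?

Depreciable base = $143,909 − $8,200 = $135,709.
Year 1: DB = ⌊$143,909 × 200%/5⌋ = $57,563; SL = ⌊$135,709/5⌋ = $27,141 → take DB $57,563. Book value $86,346.
Year 2: DB = ⌊$86,346 × 200%/5⌋ = $34,538; SL = ⌊$78,146/4⌋ = $19,536 → take DB $34,538. Book value $51,808.
Year 3: DB = ⌊$51,808 × 200%/5⌋ = $20,723; SL = ⌊$43,608/3⌋ = $14,536 → take DB $20,723. Book value $31,085.

$31,085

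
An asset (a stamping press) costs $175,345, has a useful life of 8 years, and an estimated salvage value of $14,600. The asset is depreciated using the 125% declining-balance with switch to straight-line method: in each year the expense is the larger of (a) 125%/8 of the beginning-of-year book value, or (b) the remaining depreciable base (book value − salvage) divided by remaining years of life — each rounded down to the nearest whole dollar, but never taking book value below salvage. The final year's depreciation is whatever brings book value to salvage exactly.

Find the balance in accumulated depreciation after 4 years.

Depreciable base = $175,345 − $14,600 = $160,745.
Year 1: DB = ⌊$175,345 × 125%/8⌋ = $27,397; SL = ⌊$160,745/8⌋ = $20,093 → take DB $27,397. Book value $147,948.
Year 2: DB = ⌊$147,948 × 125%/8⌋ = $23,116; SL = ⌊$133,348/7⌋ = $19,049 → take DB $23,116. Book value $124,832.
Year 3: DB = ⌊$124,832 × 125%/8⌋ = $19,505; SL = ⌊$110,232/6⌋ = $18,372 → take DB $19,505. Book value $105,327.
Year 4: DB = ⌊$105,327 × 125%/8⌋ = $16,457; SL = ⌊$90,727/5⌋ = $18,145 → take SL $18,145. Book value $87,182.
Accumulated through year 4 = $175,345 − $87,182 = $88,163.

$88,163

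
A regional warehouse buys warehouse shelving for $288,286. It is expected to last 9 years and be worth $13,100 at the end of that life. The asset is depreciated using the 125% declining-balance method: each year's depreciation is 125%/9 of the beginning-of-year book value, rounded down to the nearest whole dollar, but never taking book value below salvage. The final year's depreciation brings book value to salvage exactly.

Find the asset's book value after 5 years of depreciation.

$136,498

Depreciable base = $288,286 − $13,100 = $275,186.
Year 1: ⌊$288,286 × 125%/9⌋ = $40,039. Book value $248,247.
Year 2: ⌊$248,247 × 125%/9⌋ = $34,478. Book value $213,769.
Year 3: ⌊$213,769 × 125%/9⌋ = $29,690. Book value $184,079.
Year 4: ⌊$184,079 × 125%/9⌋ = $25,566. Book value $158,513.
Year 5: ⌊$158,513 × 125%/9⌋ = $22,015. Book value $136,498.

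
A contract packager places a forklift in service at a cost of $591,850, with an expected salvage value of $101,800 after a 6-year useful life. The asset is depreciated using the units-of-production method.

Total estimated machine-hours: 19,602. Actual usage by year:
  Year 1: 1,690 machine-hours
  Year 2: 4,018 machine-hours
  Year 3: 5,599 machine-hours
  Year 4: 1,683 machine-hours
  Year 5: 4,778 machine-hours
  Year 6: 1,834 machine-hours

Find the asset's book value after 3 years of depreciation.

$309,175

Depreciable base = $591,850 − $101,800 = $490,050.
Rate = $490,050 / 19,602 machine-hours = $25 per machine-hour.
Year 1: 1,690 × $25 = $42,250. Book value $549,600.
Year 2: 4,018 × $25 = $100,450. Book value $449,150.
Year 3: 5,599 × $25 = $139,975. Book value $309,175.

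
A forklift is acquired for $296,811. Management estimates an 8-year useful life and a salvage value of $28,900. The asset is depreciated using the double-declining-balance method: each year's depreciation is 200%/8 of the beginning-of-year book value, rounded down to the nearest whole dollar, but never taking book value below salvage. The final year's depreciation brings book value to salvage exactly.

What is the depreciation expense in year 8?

Depreciable base = $296,811 − $28,900 = $267,911.
Year 1: ⌊$296,811 × 200%/8⌋ = $74,202. Book value $222,609.
Year 2: ⌊$222,609 × 200%/8⌋ = $55,652. Book value $166,957.
Year 3: ⌊$166,957 × 200%/8⌋ = $41,739. Book value $125,218.
Year 4: ⌊$125,218 × 200%/8⌋ = $31,304. Book value $93,914.
Year 5: ⌊$93,914 × 200%/8⌋ = $23,478. Book value $70,436.
Year 6: ⌊$70,436 × 200%/8⌋ = $17,609. Book value $52,827.
Year 7: ⌊$52,827 × 200%/8⌋ = $13,206. Book value $39,621.
Year 8 (final): $39,621 − $28,900 = $10,721. Book value $28,900.

$10,721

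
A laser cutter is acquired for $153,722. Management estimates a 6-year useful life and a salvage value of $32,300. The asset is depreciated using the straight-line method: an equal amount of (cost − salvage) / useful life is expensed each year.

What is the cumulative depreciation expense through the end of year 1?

Depreciable base = $153,722 − $32,300 = $121,422.
Annual expense = $121,422 / 6 = $20,237.
End of year 1: book value $133,485.
Accumulated through year 1 = $153,722 − $133,485 = $20,237.

$20,237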